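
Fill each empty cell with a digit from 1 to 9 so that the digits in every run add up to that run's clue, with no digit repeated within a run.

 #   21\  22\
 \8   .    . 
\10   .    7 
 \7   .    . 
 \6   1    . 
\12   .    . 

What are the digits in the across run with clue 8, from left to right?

2 6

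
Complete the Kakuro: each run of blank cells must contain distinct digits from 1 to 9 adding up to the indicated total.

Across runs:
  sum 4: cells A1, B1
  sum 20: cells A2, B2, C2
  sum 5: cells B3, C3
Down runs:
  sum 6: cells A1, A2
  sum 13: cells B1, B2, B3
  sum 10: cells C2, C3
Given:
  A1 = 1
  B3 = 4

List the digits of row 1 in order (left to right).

1, 3

4 in 2 cells must be {1,3}.
B1 = 4 − 1 = 3 completes the 4 across.
A2 = 6 − 1 = 5 completes the 6 down.
B2 = 13 − 7 = 6 completes the 13 down.
C2 = 20 − 11 = 9 completes the 20 across.
C3 = 5 − 4 = 1 completes the 5 across.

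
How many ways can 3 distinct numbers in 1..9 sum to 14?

3 distinct digits from 1–9 sum between 6 and 24.

8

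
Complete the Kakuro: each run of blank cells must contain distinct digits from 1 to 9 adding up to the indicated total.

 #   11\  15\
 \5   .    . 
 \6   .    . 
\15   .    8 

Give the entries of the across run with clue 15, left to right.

R3C1 = 15 − 8 = 7 completes the 15 across.
Given what's placed, R2C1 must be 1 to fit the 6 across and 11 down.
R2C2 = 6 − 1 = 5 completes the 6 across.
R1C1 = 11 − 8 = 3 completes the 11 down.
R1C2 = 5 − 3 = 2 completes the 5 across.

7, 8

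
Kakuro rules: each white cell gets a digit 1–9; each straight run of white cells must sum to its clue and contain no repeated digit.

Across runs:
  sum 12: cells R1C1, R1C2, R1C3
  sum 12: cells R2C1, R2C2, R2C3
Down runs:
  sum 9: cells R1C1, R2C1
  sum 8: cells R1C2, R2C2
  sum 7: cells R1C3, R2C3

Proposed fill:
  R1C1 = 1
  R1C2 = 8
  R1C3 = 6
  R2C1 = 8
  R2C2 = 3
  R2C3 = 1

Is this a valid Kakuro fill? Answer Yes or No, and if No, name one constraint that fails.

No — the down run R1C2–R2C2 sums to 11, not 8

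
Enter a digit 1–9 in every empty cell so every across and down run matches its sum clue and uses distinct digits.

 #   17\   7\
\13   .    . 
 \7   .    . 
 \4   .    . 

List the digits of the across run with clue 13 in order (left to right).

9 4

4 in 2 cells must be {1,3}; 7 in 3 cells must be {1,2,4}.
The 13 across and the 7 down share only 4, so R1C2 = 4.
Given what's placed, R3C2 must be 1 to fit the 4 across and 7 down.
R1C1 = 13 − 4 = 9 completes the 13 across.
R2C2 = 7 − 5 = 2 completes the 7 down.
R3C1 = 4 − 1 = 3 completes the 4 across.
R2C1 = 7 − 2 = 5 completes the 7 across.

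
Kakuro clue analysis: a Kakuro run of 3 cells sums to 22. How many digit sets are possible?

2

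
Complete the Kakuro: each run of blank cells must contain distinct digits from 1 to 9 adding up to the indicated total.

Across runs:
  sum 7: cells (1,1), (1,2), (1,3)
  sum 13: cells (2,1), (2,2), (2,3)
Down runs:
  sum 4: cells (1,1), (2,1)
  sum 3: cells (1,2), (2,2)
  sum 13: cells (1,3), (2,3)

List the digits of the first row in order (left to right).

7 in 3 cells must be {1,2,4}; 4 in 2 cells must be {1,3}; 3 in 2 cells must be {1,2}.
The 7 across and the 4 down share only 1, so (1,1) = 1.
Given what's placed, (1,2) must be 2 to fit the 7 across and 3 down.
(1,3) = 7 − 3 = 4 completes the 7 across.
(2,1) = 4 − 1 = 3 completes the 4 down.
(2,2) = 3 − 2 = 1 completes the 3 down.
(2,3) = 13 − 4 = 9 completes the 13 across.

1 2 4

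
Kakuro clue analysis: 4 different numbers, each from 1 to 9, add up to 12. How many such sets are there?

2

4 distinct digits from 1–9 sum between 10 and 30.
Enumerating: {1,2,3,6}, {1,2,4,5}.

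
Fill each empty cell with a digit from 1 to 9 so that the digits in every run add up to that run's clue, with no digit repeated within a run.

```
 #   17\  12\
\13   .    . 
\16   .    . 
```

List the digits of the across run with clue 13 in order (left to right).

8 5

16 in 2 cells must be {7,9}; 17 in 2 cells must be {8,9}.
The 16 across and the 17 down share only 9, so R2C1 = 9.
R2C2 = 16 − 9 = 7 completes the 16 across.
R1C1 = 17 − 9 = 8 completes the 17 down.
R1C2 = 13 − 8 = 5 completes the 13 across.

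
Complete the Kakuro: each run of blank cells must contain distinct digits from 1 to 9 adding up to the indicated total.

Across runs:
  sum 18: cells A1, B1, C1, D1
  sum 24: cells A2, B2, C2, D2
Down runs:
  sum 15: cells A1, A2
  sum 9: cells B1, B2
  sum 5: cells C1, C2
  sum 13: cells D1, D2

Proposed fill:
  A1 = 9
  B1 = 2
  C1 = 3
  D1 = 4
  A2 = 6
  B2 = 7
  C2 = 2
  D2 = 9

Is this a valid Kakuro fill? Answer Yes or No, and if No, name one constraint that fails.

Across: 9+2+3+4=18; 6+7+2+9=24. Down: 9+6=15; 2+7=9; 3+2=5; 4+9=13. No digit repeats within any run.

Yes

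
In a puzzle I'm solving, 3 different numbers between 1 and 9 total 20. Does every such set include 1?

No

Counterexample: {3,8,9} sums to 20 without using 1.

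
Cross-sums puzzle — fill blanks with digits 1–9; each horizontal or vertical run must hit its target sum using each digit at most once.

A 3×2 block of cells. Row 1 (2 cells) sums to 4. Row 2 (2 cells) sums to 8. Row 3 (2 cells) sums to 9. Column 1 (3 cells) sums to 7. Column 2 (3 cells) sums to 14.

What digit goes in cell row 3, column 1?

4 in 2 cells must be {1,3}; 7 in 3 cells must be {1,2,4}.
The 4 across and the 7 down share only 1, so (1,1) = 1.
(1,2) = 4 − 1 = 3 completes the 4 across.
Given what's placed, (2,1) must be 2 to fit the 8 across and 7 down.
(2,2) = 8 − 2 = 6 completes the 8 across.
(3,1) = 7 − 3 = 4 completes the 7 down.
(3,2) = 9 − 4 = 5 completes the 9 across.

4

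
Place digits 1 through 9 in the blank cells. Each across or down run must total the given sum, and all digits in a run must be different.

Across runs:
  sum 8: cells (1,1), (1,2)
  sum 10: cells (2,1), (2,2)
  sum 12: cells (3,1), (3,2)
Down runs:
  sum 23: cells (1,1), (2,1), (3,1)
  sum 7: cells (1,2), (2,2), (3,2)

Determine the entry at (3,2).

23 in 3 cells must be {6,8,9}; 7 in 3 cells must be {1,2,4}.
The 8 across and the 23 down share only 6, so (1,1) = 6.
(1,2) = 8 − 6 = 2 completes the 8 across.
Given what's placed, (3,2) must be 4 to fit the 12 across and 7 down.
(2,2) = 7 − 6 = 1 completes the 7 down.
(3,1) = 12 − 4 = 8 completes the 12 across.
(2,1) = 10 − 1 = 9 completes the 10 across.

4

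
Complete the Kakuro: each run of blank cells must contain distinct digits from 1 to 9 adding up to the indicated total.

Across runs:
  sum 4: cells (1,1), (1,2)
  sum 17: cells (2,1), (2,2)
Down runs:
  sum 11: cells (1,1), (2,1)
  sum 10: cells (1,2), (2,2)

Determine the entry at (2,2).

9

4 in 2 cells must be {1,3}; 17 in 2 cells must be {8,9}.
The 4 across and the 11 down share only 3, so (1,1) = 3.
(1,2) = 4 − 3 = 1 completes the 4 across.
(2,1) = 11 − 3 = 8 completes the 11 down.
(2,2) = 17 − 8 = 9 completes the 17 across.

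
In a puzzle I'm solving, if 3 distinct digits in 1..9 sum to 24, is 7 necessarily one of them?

Yes

The only way to make 24 from 3 distinct digits is {7,8,9}, which contains 7.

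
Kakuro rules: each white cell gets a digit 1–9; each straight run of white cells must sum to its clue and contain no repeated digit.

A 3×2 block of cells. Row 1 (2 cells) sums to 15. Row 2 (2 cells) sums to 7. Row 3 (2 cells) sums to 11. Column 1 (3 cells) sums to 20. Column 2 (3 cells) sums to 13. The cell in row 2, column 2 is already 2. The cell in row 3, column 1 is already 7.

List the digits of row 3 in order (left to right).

7 4

(2,1) = 7 − 2 = 5 completes the 7 across.
(3,2) = 11 − 7 = 4 completes the 11 across.
(1,1) = 20 − 12 = 8 completes the 20 down.
(1,2) = 15 − 8 = 7 completes the 15 across.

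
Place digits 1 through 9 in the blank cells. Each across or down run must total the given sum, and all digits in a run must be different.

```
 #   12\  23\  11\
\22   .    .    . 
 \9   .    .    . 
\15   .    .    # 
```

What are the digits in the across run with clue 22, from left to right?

5 8 9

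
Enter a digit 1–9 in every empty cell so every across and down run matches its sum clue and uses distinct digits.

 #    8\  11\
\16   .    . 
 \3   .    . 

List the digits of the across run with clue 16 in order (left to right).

7, 9

16 in 2 cells must be {7,9}; 3 in 2 cells must be {1,2}.
The 16 across and the 8 down share only 7, so R1C1 = 7.
R1C2 = 16 − 7 = 9 completes the 16 across.
R2C1 = 8 − 7 = 1 completes the 8 down.
R2C2 = 3 − 1 = 2 completes the 3 across.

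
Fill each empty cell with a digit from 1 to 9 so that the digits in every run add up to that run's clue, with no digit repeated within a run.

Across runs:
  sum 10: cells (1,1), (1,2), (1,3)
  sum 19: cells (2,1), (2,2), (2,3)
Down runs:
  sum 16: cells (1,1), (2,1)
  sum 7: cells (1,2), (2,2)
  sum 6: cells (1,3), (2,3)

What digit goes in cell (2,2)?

6

16 in 2 cells must be {7,9}.
The 10 across and the 16 down share only 7, so (1,1) = 7.
(2,1) = 16 − 7 = 9 completes the 16 down.
Nothing is forced directly, so branch on (2,3), whose candidates are 2 or 4. If (2,3) = 2: then (1,3) would have to be in {1,2} for the 10 across but in {4} for the 6 down — contradiction. So (2,3) = 4.
(1,3) = 6 − 4 = 2 completes the 6 down.
(2,2) = 19 − 13 = 6 completes the 19 across.
(1,2) = 10 − 9 = 1 completes the 10 across.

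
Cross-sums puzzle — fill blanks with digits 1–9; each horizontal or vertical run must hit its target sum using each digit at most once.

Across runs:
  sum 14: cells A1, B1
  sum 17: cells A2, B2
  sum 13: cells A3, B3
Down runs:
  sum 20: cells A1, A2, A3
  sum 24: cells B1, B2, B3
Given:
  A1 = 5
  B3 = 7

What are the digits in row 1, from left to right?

17 in 2 cells must be {8,9}; 24 in 3 cells must be {7,8,9}.
B1 = 14 − 5 = 9 completes the 14 across.
B2 = 24 − 16 = 8 completes the 24 down.
A3 = 13 − 7 = 6 completes the 13 across.
A2 = 17 − 8 = 9 completes the 17 across.

5 9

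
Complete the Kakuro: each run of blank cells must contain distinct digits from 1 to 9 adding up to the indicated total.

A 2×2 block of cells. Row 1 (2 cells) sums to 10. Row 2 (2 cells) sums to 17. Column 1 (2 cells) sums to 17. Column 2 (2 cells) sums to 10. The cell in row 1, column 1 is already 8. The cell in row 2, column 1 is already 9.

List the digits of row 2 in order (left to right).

17 in 2 cells must be {8,9}.
(1,2) = 10 − 8 = 2 completes the 10 across.
(2,2) = 17 − 9 = 8 completes the 17 across.

9 8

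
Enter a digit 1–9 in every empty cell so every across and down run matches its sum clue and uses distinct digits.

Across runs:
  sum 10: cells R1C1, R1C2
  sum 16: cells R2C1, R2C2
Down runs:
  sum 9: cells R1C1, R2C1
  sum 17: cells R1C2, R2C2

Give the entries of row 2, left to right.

7 9

16 in 2 cells must be {7,9}; 17 in 2 cells must be {8,9}.
The 16 across and the 9 down share only 7, so R2C1 = 7.
R2C2 = 16 − 7 = 9 completes the 16 across.
R1C1 = 9 − 7 = 2 completes the 9 down.
R1C2 = 10 − 2 = 8 completes the 10 across.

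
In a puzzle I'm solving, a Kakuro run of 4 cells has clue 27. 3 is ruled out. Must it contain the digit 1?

No

Counterexample: {4,6,8,9} sums to 27 under that restriction without using 1.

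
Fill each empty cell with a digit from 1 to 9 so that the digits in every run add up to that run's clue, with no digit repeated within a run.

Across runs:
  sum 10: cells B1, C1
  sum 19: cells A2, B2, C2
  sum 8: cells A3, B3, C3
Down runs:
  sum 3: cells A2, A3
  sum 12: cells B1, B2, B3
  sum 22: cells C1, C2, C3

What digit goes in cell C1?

3 in 2 cells must be {1,2}.
Only 2 fits A2 under both its across sum 19 and down sum 3.
A3 = 3 − 2 = 1 completes the 3 down.
Given what's placed, C3 must be 5 to fit the 8 across and 22 down.
B3 = 8 − 6 = 2 completes the 8 across.
B2 = 9: the only remaining digit allowed by both the 19 across and the 12 down.
C2 = 19 − 11 = 8 completes the 19 across.
B1 = 12 − 11 = 1 completes the 12 down.
C1 = 10 − 1 = 9 completes the 10 across.

9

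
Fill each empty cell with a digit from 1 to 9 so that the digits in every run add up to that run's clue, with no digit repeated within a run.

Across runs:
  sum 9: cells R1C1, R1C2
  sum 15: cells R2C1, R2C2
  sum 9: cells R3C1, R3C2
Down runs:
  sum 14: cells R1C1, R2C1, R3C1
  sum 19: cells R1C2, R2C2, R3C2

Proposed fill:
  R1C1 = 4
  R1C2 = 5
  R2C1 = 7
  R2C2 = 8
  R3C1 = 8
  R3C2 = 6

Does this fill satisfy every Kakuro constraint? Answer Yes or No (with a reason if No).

No — the down run R1C1–R3C1 sums to 19, not 14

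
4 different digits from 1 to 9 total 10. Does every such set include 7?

No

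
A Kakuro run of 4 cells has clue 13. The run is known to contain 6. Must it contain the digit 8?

No

The only way to make 13 from 4 distinct digits under that restriction is {1,2,4,6}, which does not contain 8.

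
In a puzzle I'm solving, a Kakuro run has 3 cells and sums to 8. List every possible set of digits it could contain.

3 distinct digits from 1–9 sum between 6 and 24.

{1,2,5}; {1,3,4}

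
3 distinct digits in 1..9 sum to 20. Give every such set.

3 distinct digits from 1–9 sum between 6 and 24.

{3,8,9}; {4,7,9}; {5,6,9}; {5,7,8}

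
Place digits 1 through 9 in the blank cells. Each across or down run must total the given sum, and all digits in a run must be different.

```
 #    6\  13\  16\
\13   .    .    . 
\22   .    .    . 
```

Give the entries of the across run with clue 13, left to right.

1, 5, 7

16 in 2 cells must be {7,9}.
The 22 across and the 6 down share only 5, so R2C1 = 5.
Given what's placed, R2C3 must be 9 to fit the 22 across and 16 down.
R1C1 = 6 − 5 = 1 completes the 6 down.
R1C3 = 16 − 9 = 7 completes the 16 down.
R2C2 = 22 − 14 = 8 completes the 22 across.
R1C2 = 13 − 8 = 5 completes the 13 across.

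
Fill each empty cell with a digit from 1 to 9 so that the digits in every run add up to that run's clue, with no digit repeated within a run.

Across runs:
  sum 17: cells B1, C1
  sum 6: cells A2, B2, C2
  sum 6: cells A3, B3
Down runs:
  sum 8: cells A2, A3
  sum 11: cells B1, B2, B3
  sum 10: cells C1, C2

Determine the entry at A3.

5

17 in 2 cells must be {8,9}; 6 in 3 cells must be {1,2,3}.
The 17 across and the 11 down share only 8, so B1 = 8.
C1 = 17 − 8 = 9 completes the 17 across.
C2 = 10 − 9 = 1 completes the 10 down.
B2 = 2: the only remaining digit allowed by both the 6 across and the 11 down.
B3 = 11 − 10 = 1 completes the 11 down.
A2 = 6 − 3 = 3 completes the 6 across.
A3 = 6 − 1 = 5 completes the 6 across.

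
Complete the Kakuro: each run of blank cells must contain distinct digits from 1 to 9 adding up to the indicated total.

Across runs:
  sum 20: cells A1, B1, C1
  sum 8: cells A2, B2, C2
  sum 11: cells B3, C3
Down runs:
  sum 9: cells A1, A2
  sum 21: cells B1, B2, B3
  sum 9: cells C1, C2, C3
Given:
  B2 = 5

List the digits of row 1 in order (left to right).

8 9 3

No cell is forced outright now. B1 can only be 7 or 9 (the digits allowed by both its 20 across and its 21 down). If B1 = 7: that forces B3 = 9, C3 = 2, C1 = 4, after which C2 would have to be in {1,2} for the 8 across but in {3} for the 9 down — contradiction. So B1 = 9.
B3 = 21 − 14 = 7 completes the 21 down.
C3 = 11 − 7 = 4 completes the 11 across.
Given what's placed, C1 must be 3 to fit the 20 across and 9 down.
C2 = 9 − 7 = 2 completes the 9 down.
A1 = 20 − 12 = 8 completes the 20 across.
A2 = 8 − 7 = 1 completes the 8 across.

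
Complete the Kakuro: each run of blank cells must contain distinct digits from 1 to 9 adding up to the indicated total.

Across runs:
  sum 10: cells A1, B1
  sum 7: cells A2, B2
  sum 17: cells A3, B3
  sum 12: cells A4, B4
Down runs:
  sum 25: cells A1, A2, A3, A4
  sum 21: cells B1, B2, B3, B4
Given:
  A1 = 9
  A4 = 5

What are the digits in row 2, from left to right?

3 4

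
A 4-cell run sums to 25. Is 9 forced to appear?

No

Counterexample: {4,6,7,8} sums to 25 without using 9.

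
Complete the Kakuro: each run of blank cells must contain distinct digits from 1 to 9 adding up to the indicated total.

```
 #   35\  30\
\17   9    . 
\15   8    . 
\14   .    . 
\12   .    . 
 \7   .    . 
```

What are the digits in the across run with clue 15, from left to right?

8 7

17 in 2 cells must be {8,9}; 35 in 5 cells must be {5,6,7,8,9}.
R1C2 = 17 − 9 = 8 completes the 17 across.
R2C2 = 15 − 8 = 7 completes the 15 across.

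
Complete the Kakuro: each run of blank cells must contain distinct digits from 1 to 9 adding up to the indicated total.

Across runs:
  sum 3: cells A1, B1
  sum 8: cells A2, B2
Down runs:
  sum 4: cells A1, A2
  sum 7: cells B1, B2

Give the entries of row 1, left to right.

1, 2

3 in 2 cells must be {1,2}; 4 in 2 cells must be {1,3}.
The 3 across and the 4 down share only 1, so A1 = 1.
B1 = 3 − 1 = 2 completes the 3 across.
A2 = 4 − 1 = 3 completes the 4 down.
B2 = 8 − 3 = 5 completes the 8 across.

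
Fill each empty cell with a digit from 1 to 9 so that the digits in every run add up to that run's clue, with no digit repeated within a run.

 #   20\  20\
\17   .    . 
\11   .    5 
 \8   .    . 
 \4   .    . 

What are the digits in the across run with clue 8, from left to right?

17 in 2 cells must be {8,9}; 4 in 2 cells must be {1,3}.
R2C1 = 11 − 5 = 6 completes the 11 across.
No cell is forced outright now. R4C2 can only be 1 or 3 (the digits allowed by both its 4 across and its 20 down). If R4C2 = 3: that forces R1C2 = 8, after which R3C2 would have to be in {1,2,3,5,6,7} for the 8 across but in {4} for the 20 down — contradiction. So R4C2 = 1.
Given what's placed, R1C2 must be 8 to fit the 17 across and 20 down.
R3C2 = 20 − 14 = 6 completes the 20 down.
R4C1 = 4 − 1 = 3 completes the 4 across.
R1C1 = 17 − 8 = 9 completes the 17 across.
R3C1 = 8 − 6 = 2 completes the 8 across.

2, 6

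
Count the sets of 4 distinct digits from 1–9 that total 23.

9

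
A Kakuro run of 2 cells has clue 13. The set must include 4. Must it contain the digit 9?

The only way to make 13 from 2 distinct digits under that restriction is {4,9}, which contains 9.

Yes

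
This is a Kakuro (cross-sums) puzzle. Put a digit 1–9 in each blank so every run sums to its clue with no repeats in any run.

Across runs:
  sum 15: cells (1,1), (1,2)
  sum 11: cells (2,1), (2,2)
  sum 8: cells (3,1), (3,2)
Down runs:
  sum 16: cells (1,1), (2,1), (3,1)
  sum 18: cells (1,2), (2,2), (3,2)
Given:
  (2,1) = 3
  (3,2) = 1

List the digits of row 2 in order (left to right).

3, 8

(2,2) = 11 − 3 = 8 completes the 11 across.
(3,1) = 8 − 1 = 7 completes the 8 across.
(1,1) = 16 − 10 = 6 completes the 16 down.
(1,2) = 15 − 6 = 9 completes the 15 across.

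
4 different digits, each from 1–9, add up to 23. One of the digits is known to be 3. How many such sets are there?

4 distinct digits from 1–9 sum between 10 and 30.
Keeping only sets containing 3.
Enumerating: {3,4,7,9}, {3,5,6,9}, {3,5,7,8}.

3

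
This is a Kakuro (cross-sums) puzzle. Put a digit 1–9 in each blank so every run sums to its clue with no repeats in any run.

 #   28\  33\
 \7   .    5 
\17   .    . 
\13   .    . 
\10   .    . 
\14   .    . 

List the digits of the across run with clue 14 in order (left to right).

6 8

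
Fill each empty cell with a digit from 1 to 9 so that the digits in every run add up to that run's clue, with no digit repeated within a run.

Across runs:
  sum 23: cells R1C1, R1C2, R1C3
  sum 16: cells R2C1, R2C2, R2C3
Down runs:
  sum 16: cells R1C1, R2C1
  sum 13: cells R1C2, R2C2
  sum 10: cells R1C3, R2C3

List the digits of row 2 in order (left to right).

7 5 4

23 in 3 cells must be {6,8,9}; 16 in 2 cells must be {7,9}.
The 23 across and the 16 down share only 9, so R1C1 = 9.
R2C1 = 16 − 9 = 7 completes the 16 down.
Nothing is forced directly, so branch on R1C2, whose candidates are 6 or 8. If R1C2 = 6: that forces R1C3 = 8, after which R2C2 would have to be in {1,3,4,5,6,8} for the 16 across but in {7} for the 13 down — contradiction. So R1C2 = 8.
R1C3 = 23 − 17 = 6 completes the 23 across.
R2C2 = 13 − 8 = 5 completes the 13 down.
R2C3 = 16 − 12 = 4 completes the 16 across.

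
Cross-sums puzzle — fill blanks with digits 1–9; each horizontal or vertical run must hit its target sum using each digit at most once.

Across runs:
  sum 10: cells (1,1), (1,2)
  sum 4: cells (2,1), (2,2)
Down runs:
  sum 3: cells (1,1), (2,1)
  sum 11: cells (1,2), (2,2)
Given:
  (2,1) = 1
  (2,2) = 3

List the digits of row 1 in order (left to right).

2 8

4 in 2 cells must be {1,3}; 3 in 2 cells must be {1,2}.
(1,1) = 3 − 1 = 2 completes the 3 down.
(1,2) = 10 − 2 = 8 completes the 10 across.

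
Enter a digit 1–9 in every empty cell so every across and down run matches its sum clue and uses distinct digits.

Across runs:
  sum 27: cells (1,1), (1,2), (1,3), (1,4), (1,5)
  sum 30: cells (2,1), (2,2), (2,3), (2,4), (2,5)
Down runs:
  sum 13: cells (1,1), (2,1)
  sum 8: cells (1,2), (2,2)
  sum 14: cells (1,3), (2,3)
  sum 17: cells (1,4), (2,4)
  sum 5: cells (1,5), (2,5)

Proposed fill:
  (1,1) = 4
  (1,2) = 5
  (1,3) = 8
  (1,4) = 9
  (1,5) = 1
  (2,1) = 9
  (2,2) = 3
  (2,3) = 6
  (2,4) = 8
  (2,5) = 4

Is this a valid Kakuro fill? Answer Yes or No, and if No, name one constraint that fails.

Yes

Across: 4+5+8+9+1=27; 9+3+6+8+4=30. Down: 4+9=13; 5+3=8; 8+6=14; 9+8=17; 1+4=5. No digit repeats within any run.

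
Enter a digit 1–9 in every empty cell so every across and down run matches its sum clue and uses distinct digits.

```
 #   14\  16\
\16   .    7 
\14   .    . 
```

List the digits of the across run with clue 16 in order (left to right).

16 in 2 cells must be {7,9}.
R1C1 = 16 − 7 = 9 completes the 16 across.
R2C1 = 14 − 9 = 5 completes the 14 down.
R2C2 = 14 − 5 = 9 completes the 14 across.

9, 7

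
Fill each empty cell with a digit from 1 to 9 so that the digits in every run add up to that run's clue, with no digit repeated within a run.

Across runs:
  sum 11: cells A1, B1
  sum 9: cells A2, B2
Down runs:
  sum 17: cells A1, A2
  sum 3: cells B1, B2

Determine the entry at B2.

17 in 2 cells must be {8,9}; 3 in 2 cells must be {1,2}.
The 11 across and the 3 down share only 2, so B1 = 2.
The 9 across and the 17 down share only 8, so A2 = 8.
B2 = 9 − 8 = 1 completes the 9 across.
A1 = 11 − 2 = 9 completes the 11 across.

1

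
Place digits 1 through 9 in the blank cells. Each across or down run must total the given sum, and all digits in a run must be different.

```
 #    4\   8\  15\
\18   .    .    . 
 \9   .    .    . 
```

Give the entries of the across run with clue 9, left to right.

1 2 6

4 in 2 cells must be {1,3}.
The 9 across and the 15 down share only 6, so R2C3 = 6.
R1C3 = 15 − 6 = 9 completes the 15 down.
Given what's placed, R2C1 must be 1 to fit the 9 across and 4 down.
R2C2 = 9 − 7 = 2 completes the 9 across.
R1C1 = 4 − 1 = 3 completes the 4 down.
R1C2 = 18 − 12 = 6 completes the 18 across.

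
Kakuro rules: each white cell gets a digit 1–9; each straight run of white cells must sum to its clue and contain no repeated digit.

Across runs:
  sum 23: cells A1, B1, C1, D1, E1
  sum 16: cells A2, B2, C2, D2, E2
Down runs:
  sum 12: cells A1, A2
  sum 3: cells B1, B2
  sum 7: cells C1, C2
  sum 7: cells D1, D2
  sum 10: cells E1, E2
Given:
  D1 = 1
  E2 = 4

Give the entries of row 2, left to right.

3 1 2 6 4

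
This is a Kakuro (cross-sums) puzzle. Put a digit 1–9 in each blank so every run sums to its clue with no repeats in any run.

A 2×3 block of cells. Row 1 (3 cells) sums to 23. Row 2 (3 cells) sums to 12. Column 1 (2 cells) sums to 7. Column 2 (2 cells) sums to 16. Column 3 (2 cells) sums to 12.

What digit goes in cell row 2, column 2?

23 in 3 cells must be {6,8,9}; 16 in 2 cells must be {7,9}.
The 23 across and the 7 down share only 6, so (1,1) = 6.
Given what's placed, (1,2) must be 9 to fit the 23 across and 16 down.
(1,3) = 23 − 15 = 8 completes the 23 across.
(2,1) = 7 − 6 = 1 completes the 7 down.
(2,2) = 16 − 9 = 7 completes the 16 down.
(2,3) = 12 − 8 = 4 completes the 12 across.

7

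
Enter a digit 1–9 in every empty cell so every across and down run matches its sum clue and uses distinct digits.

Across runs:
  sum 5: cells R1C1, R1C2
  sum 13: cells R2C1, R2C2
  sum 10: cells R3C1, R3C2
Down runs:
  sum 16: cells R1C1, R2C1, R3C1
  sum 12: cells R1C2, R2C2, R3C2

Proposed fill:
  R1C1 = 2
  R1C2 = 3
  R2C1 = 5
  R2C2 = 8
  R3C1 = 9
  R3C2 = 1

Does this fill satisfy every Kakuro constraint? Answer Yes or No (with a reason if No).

Across: 2+3=5; 5+8=13; 9+1=10. Down: 2+5+9=16; 3+8+1=12. No digit repeats within any run.

Yes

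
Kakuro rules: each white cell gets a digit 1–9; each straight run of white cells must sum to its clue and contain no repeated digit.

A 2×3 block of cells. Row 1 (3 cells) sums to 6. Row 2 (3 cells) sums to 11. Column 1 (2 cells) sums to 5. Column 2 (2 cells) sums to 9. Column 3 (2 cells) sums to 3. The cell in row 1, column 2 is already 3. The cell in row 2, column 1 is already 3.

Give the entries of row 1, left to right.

6 in 3 cells must be {1,2,3}; 3 in 2 cells must be {1,2}.
(1,1) = 5 − 3 = 2 completes the 5 down.
(1,3) = 6 − 5 = 1 completes the 6 across.
(2,2) = 9 − 3 = 6 completes the 9 down.
(2,3) = 11 − 9 = 2 completes the 11 across.

2 3 1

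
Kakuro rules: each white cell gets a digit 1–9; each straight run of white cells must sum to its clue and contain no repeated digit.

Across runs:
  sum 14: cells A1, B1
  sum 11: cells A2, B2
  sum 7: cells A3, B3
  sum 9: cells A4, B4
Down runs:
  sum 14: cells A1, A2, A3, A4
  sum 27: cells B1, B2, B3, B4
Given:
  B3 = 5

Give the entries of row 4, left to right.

3 6

A3 = 7 − 5 = 2 completes the 7 across.
No cell is forced outright now. B4 can only be 6 or 7 (the digits allowed by both its 9 across and its 27 down). If B4 = 7: then A4 would have to be in {2} for the 9 across but in {1,3,4,5,6,7,8} for the 14 down — contradiction. So B4 = 6.
Given what's placed, B1 must be 9 to fit the 14 across and 27 down.
B2 = 27 − 20 = 7 completes the 27 down.
A4 = 9 − 6 = 3 completes the 9 across.
A1 = 14 − 9 = 5 completes the 14 across.
A2 = 11 − 7 = 4 completes the 11 across.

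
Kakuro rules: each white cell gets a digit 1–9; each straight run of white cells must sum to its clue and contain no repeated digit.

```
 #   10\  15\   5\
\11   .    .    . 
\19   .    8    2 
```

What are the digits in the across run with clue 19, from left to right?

9 8 2

R1C2 = 15 − 8 = 7 completes the 15 down.
R1C3 = 5 − 2 = 3 completes the 5 down.
R2C1 = 19 − 10 = 9 completes the 19 across.
R1C1 = 11 − 10 = 1 completes the 11 across.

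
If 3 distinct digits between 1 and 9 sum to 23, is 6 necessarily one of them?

Yes

The only way to make 23 from 3 distinct digits is {6,8,9}, which contains 6.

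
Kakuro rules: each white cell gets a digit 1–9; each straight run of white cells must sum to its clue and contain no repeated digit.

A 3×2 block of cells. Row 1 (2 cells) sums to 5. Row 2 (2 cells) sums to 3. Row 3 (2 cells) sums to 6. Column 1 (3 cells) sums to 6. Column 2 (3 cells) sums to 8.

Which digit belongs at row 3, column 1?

1

3 in 2 cells must be {1,2}; 6 in 3 cells must be {1,2,3}.
Nothing is forced directly, so branch on (2,1), whose candidates are 1 or 2. If (2,1) = 1: that forces (2,2) = 2, (3,1) = 2, after which (3,2) would have to be in {4} for the 6 across but in {1,5} for the 8 down — contradiction. So (2,1) = 2.
(2,2) = 3 − 2 = 1 completes the 3 across.
Given what's placed, (3,1) must be 1 to fit the 6 across and 6 down.
(3,2) = 6 − 1 = 5 completes the 6 across.
(1,1) = 6 − 3 = 3 completes the 6 down.
(1,2) = 5 − 3 = 2 completes the 5 across.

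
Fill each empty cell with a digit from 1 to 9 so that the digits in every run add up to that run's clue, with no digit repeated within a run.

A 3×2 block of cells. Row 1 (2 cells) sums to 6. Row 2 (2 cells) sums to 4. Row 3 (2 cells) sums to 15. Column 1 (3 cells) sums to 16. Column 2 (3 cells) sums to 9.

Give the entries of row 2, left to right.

3, 1

4 in 2 cells must be {1,3}.
The 15 across and the 9 down share only 6, so (3,2) = 6.
Given what's placed, (2,2) must be 1 to fit the 4 across and 9 down.
(3,1) = 15 − 6 = 9 completes the 15 across.
(1,2) = 9 − 7 = 2 completes the 9 down.
(2,1) = 4 − 1 = 3 completes the 4 across.
(1,1) = 6 − 2 = 4 completes the 6 across.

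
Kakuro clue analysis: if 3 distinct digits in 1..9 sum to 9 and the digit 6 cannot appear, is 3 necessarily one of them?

Yes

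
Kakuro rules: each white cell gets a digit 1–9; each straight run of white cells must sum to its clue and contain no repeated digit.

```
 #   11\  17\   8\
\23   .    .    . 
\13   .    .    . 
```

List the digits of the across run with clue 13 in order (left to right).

23 in 3 cells must be {6,8,9}; 17 in 2 cells must be {8,9}.
The 23 across and the 8 down share only 6, so R1C3 = 6.
R2C3 = 8 − 6 = 2 completes the 8 down.
Given what's placed, R2C2 must be 8 to fit the 13 across and 17 down.
R1C2 = 17 − 8 = 9 completes the 17 down.
R2C1 = 13 − 10 = 3 completes the 13 across.
R1C1 = 23 − 15 = 8 completes the 23 across.

3 8 2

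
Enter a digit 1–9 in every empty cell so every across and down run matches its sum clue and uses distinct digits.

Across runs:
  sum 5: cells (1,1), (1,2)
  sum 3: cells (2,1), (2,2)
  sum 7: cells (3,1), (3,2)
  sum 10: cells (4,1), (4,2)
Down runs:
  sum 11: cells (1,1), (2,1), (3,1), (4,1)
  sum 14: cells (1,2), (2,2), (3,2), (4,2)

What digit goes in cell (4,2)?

3 in 2 cells must be {1,2}; 11 in 4 cells must be {1,2,3,5}.
Nothing is forced directly, so branch on (4,1), whose candidates are 1 or 2 or 3. If (4,1) = 1: that forces (2,1) = 2, (2,2) = 1, after which (4,2) would have to be in {9} for the 10 across but in {2,3,4,5,6,7,8} for the 14 down — contradiction. If (4,1) = 2: that forces (2,1) = 1, (2,2) = 2, (4,2) = 8, (1,1) = 3, after which (1,2) would have to be in {2} for the 5 across but in {1,3} for the 14 down — contradiction. So (4,1) = 3.
(4,2) = 10 − 3 = 7 completes the 10 across.

7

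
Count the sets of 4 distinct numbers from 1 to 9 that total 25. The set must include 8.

4 distinct digits from 1–9 sum between 10 and 30.
Keeping only sets containing 8.
Enumerating: {1,7,8,9}, {2,6,8,9}, {3,5,8,9}, {4,6,7,8}.

4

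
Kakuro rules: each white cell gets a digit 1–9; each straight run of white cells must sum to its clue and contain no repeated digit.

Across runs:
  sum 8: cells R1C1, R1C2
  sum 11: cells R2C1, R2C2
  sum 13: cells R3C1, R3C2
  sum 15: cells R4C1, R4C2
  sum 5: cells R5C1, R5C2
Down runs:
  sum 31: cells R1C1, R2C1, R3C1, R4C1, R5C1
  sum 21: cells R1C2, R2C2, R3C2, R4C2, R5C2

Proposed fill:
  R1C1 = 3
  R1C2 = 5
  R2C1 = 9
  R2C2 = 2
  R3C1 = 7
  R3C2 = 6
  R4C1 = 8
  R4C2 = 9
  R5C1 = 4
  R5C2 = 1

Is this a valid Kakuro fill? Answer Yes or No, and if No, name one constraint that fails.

No — the across run R4C1–R4C2 sums to 17, not 15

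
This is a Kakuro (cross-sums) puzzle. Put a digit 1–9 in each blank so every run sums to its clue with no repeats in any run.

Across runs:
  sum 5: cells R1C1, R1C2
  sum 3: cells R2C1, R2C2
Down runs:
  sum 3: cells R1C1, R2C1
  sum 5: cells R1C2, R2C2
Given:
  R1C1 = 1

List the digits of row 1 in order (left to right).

1, 4

3 in 2 cells must be {1,2}.
R1C2 = 5 − 1 = 4 completes the 5 across.
R2C1 = 3 − 1 = 2 completes the 3 down.
R2C2 = 3 − 2 = 1 completes the 3 across.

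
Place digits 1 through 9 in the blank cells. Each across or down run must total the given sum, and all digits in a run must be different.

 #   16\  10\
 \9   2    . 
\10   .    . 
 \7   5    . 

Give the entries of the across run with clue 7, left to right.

R1C2 = 9 − 2 = 7 completes the 9 across.
R2C1 = 16 − 7 = 9 completes the 16 down.
R2C2 = 10 − 9 = 1 completes the 10 across.
R3C2 = 7 − 5 = 2 completes the 7 across.

5, 2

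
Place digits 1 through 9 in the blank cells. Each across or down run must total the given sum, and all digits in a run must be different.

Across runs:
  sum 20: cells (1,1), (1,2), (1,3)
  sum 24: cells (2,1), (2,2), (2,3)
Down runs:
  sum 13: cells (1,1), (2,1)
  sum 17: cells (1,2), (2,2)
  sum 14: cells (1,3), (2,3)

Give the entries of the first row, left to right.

6, 9, 5

24 in 3 cells must be {7,8,9}; 17 in 2 cells must be {8,9}.
Nothing is forced directly, so branch on (1,2), whose candidates are 8 or 9. If (1,2) = 8: that forces (2,2) = 9, (2,3) = 8, after which (1,3) would have to be in {3,5,7,9} for the 20 across but in {6} for the 14 down — contradiction. So (1,2) = 9.
(2,2) = 17 − 9 = 8 completes the 17 down.
Given what's placed, (2,3) must be 9 to fit the 24 across and 14 down.
(1,3) = 14 − 9 = 5 completes the 14 down.
(2,1) = 24 − 17 = 7 completes the 24 across.
(1,1) = 20 − 14 = 6 completes the 20 across.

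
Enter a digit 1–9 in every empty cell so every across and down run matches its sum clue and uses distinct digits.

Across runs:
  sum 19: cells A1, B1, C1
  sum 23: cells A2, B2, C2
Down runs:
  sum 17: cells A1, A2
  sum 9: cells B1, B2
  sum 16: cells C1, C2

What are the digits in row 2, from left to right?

23 in 3 cells must be {6,8,9}; 17 in 2 cells must be {8,9}; 16 in 2 cells must be {7,9}.
The 23 across and the 16 down share only 9, so C2 = 9.
C1 = 16 − 9 = 7 completes the 16 down.
Given what's placed, A2 must be 8 to fit the 23 across and 17 down.
B2 = 23 − 17 = 6 completes the 23 across.
A1 = 17 − 8 = 9 completes the 17 down.
B1 = 19 − 16 = 3 completes the 19 across.

8 6 9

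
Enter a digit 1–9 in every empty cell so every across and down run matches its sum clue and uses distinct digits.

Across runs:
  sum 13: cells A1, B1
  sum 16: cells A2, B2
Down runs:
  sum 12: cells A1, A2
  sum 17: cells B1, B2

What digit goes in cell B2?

16 in 2 cells must be {7,9}; 17 in 2 cells must be {8,9}.
The 16 across and the 17 down share only 9, so B2 = 9.
B1 = 17 − 9 = 8 completes the 17 down.
A2 = 16 − 9 = 7 completes the 16 across.
A1 = 13 − 8 = 5 completes the 13 across.

9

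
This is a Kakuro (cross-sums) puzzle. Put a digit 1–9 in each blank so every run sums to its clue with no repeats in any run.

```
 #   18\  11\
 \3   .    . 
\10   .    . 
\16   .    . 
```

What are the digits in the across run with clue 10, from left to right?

3 in 2 cells must be {1,2}; 16 in 2 cells must be {7,9}.
The 16 across and the 11 down share only 7, so R3C2 = 7.
Given what's placed, R1C2 must be 1 to fit the 3 across and 11 down.
R2C2 = 11 − 8 = 3 completes the 11 down.
R3C1 = 16 − 7 = 9 completes the 16 across.
R1C1 = 3 − 1 = 2 completes the 3 across.
R2C1 = 10 − 3 = 7 completes the 10 across.

7 3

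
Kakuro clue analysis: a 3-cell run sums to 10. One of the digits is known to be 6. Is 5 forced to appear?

No

The only way to make 10 from 3 distinct digits under that restriction is {1,3,6}, which does not contain 5.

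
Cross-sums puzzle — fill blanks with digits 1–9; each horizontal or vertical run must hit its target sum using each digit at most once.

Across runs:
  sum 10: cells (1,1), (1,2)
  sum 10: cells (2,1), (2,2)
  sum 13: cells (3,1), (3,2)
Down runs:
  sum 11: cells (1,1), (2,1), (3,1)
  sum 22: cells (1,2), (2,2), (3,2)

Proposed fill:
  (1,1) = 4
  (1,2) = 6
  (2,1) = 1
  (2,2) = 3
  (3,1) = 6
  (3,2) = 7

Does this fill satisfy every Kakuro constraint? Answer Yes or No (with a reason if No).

No — the down run (1,2)–(3,2) sums to 16, not 22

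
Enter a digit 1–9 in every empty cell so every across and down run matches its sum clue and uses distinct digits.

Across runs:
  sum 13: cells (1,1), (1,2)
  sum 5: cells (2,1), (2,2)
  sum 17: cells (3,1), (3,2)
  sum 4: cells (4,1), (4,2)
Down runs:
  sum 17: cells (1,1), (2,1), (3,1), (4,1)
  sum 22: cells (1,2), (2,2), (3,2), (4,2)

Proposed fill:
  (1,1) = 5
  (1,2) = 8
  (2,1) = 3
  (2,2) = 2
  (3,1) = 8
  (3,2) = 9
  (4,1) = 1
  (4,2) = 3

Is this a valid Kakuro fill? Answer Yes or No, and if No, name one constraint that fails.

Across: 5+8=13; 3+2=5; 8+9=17; 1+3=4. Down: 5+3+8+1=17; 8+2+9+3=22. No digit repeats within any run.

Yes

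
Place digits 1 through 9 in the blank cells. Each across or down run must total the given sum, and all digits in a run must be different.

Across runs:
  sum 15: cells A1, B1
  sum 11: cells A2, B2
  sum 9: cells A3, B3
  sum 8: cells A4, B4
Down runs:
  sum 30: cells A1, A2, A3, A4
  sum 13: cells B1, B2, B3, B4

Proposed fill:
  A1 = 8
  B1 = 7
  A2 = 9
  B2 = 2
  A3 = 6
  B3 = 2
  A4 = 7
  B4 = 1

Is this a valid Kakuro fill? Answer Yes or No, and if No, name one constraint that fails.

No — the across run A3–B3 sums to 8, not 9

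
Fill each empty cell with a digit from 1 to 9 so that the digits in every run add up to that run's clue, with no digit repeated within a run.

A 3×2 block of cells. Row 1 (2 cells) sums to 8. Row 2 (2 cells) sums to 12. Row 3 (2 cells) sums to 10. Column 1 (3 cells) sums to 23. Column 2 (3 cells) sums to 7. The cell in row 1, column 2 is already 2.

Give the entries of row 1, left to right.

6 2

23 in 3 cells must be {6,8,9}; 7 in 3 cells must be {1,2,4}.
(1,1) = 8 − 2 = 6 completes the 8 across.
Given what's placed, (2,2) must be 4 to fit the 12 across and 7 down.
(3,2) = 7 − 6 = 1 completes the 7 down.
(2,1) = 12 − 4 = 8 completes the 12 across.
(3,1) = 10 − 1 = 9 completes the 10 across.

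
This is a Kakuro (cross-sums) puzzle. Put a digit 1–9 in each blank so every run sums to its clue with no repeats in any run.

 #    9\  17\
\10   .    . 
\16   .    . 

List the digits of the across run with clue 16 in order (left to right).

7, 9

16 in 2 cells must be {7,9}; 17 in 2 cells must be {8,9}.
The 16 across and the 9 down share only 7, so R2C1 = 7.
R2C2 = 16 − 7 = 9 completes the 16 across.
R1C1 = 9 − 7 = 2 completes the 9 down.
R1C2 = 10 − 2 = 8 completes the 10 across.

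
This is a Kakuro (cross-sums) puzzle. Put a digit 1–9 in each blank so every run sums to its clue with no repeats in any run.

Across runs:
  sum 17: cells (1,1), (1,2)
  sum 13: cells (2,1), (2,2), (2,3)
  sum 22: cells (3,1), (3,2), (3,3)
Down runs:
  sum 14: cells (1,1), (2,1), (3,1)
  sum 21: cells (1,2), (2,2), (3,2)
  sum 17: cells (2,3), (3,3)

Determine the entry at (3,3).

17 in 2 cells must be {8,9}.
Nothing is forced directly, so branch on (2,3), whose candidates are 8 or 9. If (2,3) = 9: then (2,2) would have to be in {1,3} for the 13 across but in {4,5,6,7,8,9} for the 21 down — contradiction. So (2,3) = 8.
Given what's placed, (2,2) must be 4 to fit the 13 across and 21 down.
(3,3) = 17 − 8 = 9 completes the 17 down.

9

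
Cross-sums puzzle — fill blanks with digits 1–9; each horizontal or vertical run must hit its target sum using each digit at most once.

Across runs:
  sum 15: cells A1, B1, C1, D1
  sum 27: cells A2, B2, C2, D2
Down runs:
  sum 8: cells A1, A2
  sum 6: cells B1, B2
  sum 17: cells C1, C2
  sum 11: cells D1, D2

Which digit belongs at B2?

5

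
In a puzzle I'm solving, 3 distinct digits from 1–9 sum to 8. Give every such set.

{1,2,5}; {1,3,4}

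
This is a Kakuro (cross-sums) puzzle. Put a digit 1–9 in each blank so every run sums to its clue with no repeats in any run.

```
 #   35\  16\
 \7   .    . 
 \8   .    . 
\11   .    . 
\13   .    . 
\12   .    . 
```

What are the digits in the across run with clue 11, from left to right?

35 in 5 cells must be {5,6,7,8,9}; 16 in 5 cells must be {1,2,3,4,6}.
Nothing is forced directly, so branch on R4C2, whose candidates are 4 or 6. If R4C2 = 4: that forces R4C1 = 9, R5C2 = 3, after which R5C1 would have to be in {9} for the 12 across but in {5,6,7,8} for the 35 down — contradiction. So R4C2 = 6.
R4C1 = 13 − 6 = 7 completes the 13 across.
Nothing is forced directly, so branch on R1C1, whose candidates are 5 or 6. If R1C1 = 5: that forces R1C2 = 2, R2C1 = 6, after which R2C2 would have to be in {2} for the 8 across but in {1,3,4} for the 16 down — contradiction. So R1C1 = 6.
R1C2 = 7 − 6 = 1 completes the 7 across.
R2C1 = 5: the only remaining digit allowed by both the 8 across and the 35 down.
R2C2 = 8 − 5 = 3 completes the 8 across.
Given what's placed, R5C2 must be 4 to fit the 12 across and 16 down.
R3C2 = 16 − 14 = 2 completes the 16 down.
R5C1 = 12 − 4 = 8 completes the 12 across.
R3C1 = 11 − 2 = 9 completes the 11 across.

9 2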